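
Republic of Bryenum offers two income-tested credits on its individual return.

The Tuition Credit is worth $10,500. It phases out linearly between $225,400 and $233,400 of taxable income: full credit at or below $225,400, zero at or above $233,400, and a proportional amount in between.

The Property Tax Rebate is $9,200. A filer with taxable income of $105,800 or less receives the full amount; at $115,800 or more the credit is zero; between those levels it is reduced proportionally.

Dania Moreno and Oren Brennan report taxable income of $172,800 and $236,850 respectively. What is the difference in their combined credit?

Dania ($172,800): Tuition Credit: $172,800 is at or below the $225,400 threshold, so the full $10,500 applies. Property Tax Rebate: $172,800 is at or above $115,800, so the credit is $0. total $10,500 + $0 = $10,500
Oren ($236,850): Tuition Credit: $236,850 is at or above $233,400, so the credit is $0. Property Tax Rebate: $236,850 is at or above $115,800, so the credit is $0. total $0 + $0 = $0
Difference: |$10,500 − $0| = $10,500.

$10,500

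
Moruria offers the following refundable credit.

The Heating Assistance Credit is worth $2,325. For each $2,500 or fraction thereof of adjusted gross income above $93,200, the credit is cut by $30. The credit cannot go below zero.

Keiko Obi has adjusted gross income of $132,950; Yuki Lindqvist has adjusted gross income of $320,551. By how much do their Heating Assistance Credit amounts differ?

Keiko ($132,950): Heating Assistance Credit: income exceeds $93,200 by $39,750, which is 16 full-or-partial $2,500 increments; reduction = 16 × $30 = $480, leaving $1,845.
Yuki ($320,551): Heating Assistance Credit: income exceeds $93,200 by $227,351 → 91 increments × $30 = $2,730 ≥ base, so the credit is $0.
Difference: |$1,845 − $0| = $1,845.

$1,845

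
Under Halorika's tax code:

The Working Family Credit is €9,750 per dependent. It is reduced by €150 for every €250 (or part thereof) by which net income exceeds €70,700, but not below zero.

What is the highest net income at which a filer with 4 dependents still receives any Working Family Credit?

Full credit = 4 × €9,750 = €39,000.
After 259 increments the reduction is 259 × €150 = €38,850, leaving €150; one more increment wipes it out. Increment 259 ends at excess 259 × €250 = €64,750, so the highest qualifying income is €70,700 + €64,750 = €135,450.

€135,450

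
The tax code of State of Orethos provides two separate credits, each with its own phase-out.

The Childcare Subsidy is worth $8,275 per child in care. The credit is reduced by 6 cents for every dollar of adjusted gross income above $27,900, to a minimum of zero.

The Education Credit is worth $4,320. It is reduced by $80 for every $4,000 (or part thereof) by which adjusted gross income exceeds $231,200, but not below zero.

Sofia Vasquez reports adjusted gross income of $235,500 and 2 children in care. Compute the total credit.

Childcare Subsidy: base = 2 × $8,275 = $16,550. 6% of the $207,600 excess over $27,900 is $12,456; credit = $16,550 − $12,456 = $4,094.
Education Credit: income exceeds $231,200 by $4,300, which is 2 full-or-partial $4,000 increments; reduction = 2 × $80 = $160, leaving $4,160.
Total: $4,094 + $4,160 = $8,254.

$8,254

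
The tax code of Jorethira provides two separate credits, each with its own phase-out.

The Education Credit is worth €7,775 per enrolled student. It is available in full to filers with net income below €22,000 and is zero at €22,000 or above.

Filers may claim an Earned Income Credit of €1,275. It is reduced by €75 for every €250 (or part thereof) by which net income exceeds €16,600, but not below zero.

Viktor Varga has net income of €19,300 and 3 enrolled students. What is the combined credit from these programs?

Education Credit: base = 3 × €7,775 = €23,325. €19,300 is below the €22,000 cutoff, so the full €23,325 applies.
Earned Income Credit: income exceeds €16,600 by €2,700, which is 11 full-or-partial €250 increments; reduction = 11 × €75 = €825, leaving €450.
Total: €23,325 + €450 = €23,775.

€23,775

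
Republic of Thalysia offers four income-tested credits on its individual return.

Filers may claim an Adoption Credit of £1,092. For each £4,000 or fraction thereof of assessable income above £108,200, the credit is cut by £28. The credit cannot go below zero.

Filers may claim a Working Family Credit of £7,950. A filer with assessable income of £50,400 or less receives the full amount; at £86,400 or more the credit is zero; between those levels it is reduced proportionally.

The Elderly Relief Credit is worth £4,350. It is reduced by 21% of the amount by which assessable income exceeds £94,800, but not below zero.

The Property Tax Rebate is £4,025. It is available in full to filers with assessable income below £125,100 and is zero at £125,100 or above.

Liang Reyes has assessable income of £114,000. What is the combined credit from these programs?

£5,379

Adoption Credit: income exceeds £108,200 by £5,800, which is 2 full-or-partial £4,000 increments; reduction = 2 × £28 = £56, leaving £1,036.
Working Family Credit: £114,000 is at or above £86,400, so the credit is £0.
Elderly Relief Credit: 21% of the £19,200 excess over £94,800 is £4,032; credit = £4,350 − £4,032 = £318.
Property Tax Rebate: £114,000 is below the £125,100 cutoff, so the full £4,025 applies.
Total: £1,036 + £0 + £318 + £4,025 = £5,379.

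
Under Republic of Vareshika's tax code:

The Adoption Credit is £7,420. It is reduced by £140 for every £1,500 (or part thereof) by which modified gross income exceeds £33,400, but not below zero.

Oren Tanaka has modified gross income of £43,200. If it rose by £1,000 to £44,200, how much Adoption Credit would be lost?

£140

At £43,200 — income exceeds £33,400 by £9,800, which is 7 full-or-partial £1,500 increments; reduction = 7 × £140 = £980, leaving £6,440.
At £44,200 — income exceeds £33,400 by £10,800, which is 8 full-or-partial £1,500 increments; reduction = 8 × £140 = £1,120, leaving £6,300.
Lost: £6,440 − £6,300 = £140.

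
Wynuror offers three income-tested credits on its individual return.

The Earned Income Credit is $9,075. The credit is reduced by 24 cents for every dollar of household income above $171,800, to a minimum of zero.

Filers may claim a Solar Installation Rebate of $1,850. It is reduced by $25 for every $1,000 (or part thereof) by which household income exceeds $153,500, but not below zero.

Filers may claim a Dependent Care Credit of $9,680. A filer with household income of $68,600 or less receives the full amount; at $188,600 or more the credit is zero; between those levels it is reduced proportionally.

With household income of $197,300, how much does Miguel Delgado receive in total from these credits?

Earned Income Credit: 24% of the $25,500 excess over $171,800 is $6,120; credit = $9,075 − $6,120 = $2,955.
Solar Installation Rebate: income exceeds $153,500 by $43,800, which is 44 full-or-partial $1,000 increments; reduction = 44 × $25 = $1,100, leaving $750.
Dependent Care Credit: $197,300 is at or above $188,600, so the credit is $0.
Total: $2,955 + $750 + $0 = $3,705.

$3,705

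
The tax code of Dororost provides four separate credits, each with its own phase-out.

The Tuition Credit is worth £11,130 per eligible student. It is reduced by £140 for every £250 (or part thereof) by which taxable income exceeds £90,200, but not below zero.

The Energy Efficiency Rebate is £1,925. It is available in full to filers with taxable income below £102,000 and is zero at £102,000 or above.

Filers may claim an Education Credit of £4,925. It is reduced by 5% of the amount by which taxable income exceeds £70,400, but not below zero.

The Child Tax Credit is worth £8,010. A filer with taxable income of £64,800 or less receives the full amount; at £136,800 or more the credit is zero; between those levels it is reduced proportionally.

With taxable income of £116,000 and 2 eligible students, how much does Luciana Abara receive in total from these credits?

£12,659

Tuition Credit: base = 2 × £11,130 = £22,260. income exceeds £90,200 by £25,800, which is 104 full-or-partial £250 increments; reduction = 104 × £140 = £14,560, leaving £7,700.
Energy Efficiency Rebate: £116,000 meets or exceeds the £102,000 cutoff, so the credit is £0.
Education Credit: 5% of the £45,600 excess over £70,400 is £2,280; credit = £4,925 − £2,280 = £2,645.
Child Tax Credit: £116,000 is £51,200 into a £72,000 phase-out range, leaving 20,800/72,000 of the credit: £8,010 × 20,800/72,000 = £2,314.
Total: £7,700 + £0 + £2,645 + £2,314 = £12,659.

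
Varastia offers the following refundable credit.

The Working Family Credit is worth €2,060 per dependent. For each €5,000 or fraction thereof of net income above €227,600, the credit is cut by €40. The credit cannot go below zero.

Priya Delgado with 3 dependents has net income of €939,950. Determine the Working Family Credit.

Working Family Credit: base = 3 × €2,060 = €6,180. income exceeds €227,600 by €712,350, which is 143 full-or-partial €5,000 increments; reduction = 143 × €40 = €5,720, leaving €460.

€460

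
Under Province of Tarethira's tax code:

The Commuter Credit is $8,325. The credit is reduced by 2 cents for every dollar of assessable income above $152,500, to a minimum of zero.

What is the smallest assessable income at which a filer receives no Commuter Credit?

The credit falls by 2% of each dollar above $152,500, so it reaches zero when the excess is $8,325 / 2% = $416,250: income = $152,500 + $416,250 = $568,750.

$568,750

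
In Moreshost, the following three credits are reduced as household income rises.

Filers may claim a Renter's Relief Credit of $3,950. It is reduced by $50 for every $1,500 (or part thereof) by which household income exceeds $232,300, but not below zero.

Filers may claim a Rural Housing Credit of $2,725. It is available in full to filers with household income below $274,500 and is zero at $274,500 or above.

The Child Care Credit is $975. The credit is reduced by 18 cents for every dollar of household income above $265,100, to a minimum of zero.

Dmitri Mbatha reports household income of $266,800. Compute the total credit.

Renter's Relief Credit: income exceeds $232,300 by $34,500, which is 23 full-or-partial $1,500 increments; reduction = 23 × $50 = $1,150, leaving $2,800.
Rural Housing Credit: $266,800 is below the $274,500 cutoff, so the full $2,725 applies.
Child Care Credit: 18% of the $1,700 excess over $265,100 is $306; credit = $975 − $306 = $669.
Total: $2,800 + $2,725 + $669 = $6,194.

$6,194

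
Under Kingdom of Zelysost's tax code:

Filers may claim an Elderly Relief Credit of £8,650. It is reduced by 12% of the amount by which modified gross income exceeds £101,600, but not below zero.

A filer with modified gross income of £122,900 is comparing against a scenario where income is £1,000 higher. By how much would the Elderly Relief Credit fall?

£120

At £122,900 — 12% of the £21,300 excess over £101,600 is £2,556; credit = £8,650 − £2,556 = £6,094.
At £123,900 — 12% of the £22,300 excess over £101,600 is £2,676; credit = £8,650 − £2,676 = £5,974.
Lost: £6,094 − £5,974 = £120.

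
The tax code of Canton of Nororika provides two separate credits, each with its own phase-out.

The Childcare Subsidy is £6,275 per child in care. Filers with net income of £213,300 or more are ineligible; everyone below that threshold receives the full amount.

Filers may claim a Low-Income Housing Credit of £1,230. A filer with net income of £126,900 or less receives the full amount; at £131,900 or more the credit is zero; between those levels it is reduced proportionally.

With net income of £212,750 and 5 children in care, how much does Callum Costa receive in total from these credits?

£31,375

Childcare Subsidy: base = 5 × £6,275 = £31,375. £212,750 is below the £213,300 cutoff, so the full £31,375 applies.
Low-Income Housing Credit: £212,750 is at or above £131,900, so the credit is £0.
Total: £31,375 + £0 = £31,375.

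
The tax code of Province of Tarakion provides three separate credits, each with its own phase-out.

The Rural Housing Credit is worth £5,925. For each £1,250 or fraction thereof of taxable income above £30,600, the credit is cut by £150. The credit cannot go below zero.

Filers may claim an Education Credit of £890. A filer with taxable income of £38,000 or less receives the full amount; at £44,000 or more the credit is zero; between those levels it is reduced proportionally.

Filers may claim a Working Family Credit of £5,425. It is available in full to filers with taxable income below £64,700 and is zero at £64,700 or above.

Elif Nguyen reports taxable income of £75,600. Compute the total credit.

£525

Rural Housing Credit: income exceeds £30,600 by £45,000, which is 36 full-or-partial £1,250 increments; reduction = 36 × £150 = £5,400, leaving £525.
Education Credit: £75,600 is at or above £44,000, so the credit is £0.
Working Family Credit: £75,600 meets or exceeds the £64,700 cutoff, so the credit is £0.
Total: £525 + £0 + £0 = £525.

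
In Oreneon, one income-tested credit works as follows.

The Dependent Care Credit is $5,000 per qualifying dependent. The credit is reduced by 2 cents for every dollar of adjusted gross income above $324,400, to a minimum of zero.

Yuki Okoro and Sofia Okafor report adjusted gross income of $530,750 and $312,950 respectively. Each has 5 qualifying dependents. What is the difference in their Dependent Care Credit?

$4,127

Yuki ($530,750): Dependent Care Credit: base = 5 × $5,000 = $25,000. 2% of the $206,350 excess over $324,400 is $4,127; credit = $25,000 − $4,127 = $20,873.
Sofia ($312,950): Dependent Care Credit: base = 5 × $5,000 = $25,000. $312,950 is at or below the $324,400 threshold, so the full $25,000 applies.
Difference: |$20,873 − $25,000| = $4,127.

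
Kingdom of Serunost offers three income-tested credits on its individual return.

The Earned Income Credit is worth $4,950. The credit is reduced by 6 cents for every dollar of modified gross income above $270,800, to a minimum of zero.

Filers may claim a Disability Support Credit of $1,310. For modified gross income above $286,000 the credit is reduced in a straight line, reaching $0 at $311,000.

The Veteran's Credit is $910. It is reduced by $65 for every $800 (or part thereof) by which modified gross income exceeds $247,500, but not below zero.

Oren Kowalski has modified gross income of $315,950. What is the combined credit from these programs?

$2,241

Earned Income Credit: 6% of the $45,150 excess over $270,800 is $2,709; credit = $4,950 − $2,709 = $2,241.
Disability Support Credit: $315,950 is at or above $311,000, so the credit is $0.
Veteran's Credit: income exceeds $247,500 by $68,450 → 86 increments × $65 = $5,590 ≥ base, so the credit is $0.
Total: $2,241 + $0 + $0 = $2,241.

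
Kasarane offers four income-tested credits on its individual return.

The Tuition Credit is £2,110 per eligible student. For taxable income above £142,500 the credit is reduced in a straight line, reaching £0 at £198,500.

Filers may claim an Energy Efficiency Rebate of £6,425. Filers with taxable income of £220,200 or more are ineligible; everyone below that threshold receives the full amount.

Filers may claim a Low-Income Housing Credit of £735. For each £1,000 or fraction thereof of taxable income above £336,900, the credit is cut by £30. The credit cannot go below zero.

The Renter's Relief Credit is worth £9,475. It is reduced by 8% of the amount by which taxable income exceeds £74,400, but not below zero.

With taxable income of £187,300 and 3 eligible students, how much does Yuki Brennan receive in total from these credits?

Tuition Credit: base = 3 × £2,110 = £6,330. £187,300 is £44,800 into a £56,000 phase-out range, leaving 11,200/56,000 of the credit: £6,330 × 11,200/56,000 = £1,266.
Energy Efficiency Rebate: £187,300 is below the £220,200 cutoff, so the full £6,425 applies.
Low-Income Housing Credit: £187,300 is at or below the £336,900 threshold, so the full £735 applies.
Renter's Relief Credit: 8% of the £112,900 excess over £74,400 is £9,032; credit = £9,475 − £9,032 = £443.
Total: £1,266 + £6,425 + £735 + £443 = £8,869.

£8,869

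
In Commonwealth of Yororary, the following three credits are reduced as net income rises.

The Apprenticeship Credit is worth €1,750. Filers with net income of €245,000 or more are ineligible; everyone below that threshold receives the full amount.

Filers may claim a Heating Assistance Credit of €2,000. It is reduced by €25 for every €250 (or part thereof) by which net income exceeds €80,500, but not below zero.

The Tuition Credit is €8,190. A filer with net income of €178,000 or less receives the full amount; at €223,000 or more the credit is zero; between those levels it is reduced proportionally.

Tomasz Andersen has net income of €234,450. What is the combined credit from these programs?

Apprenticeship Credit: €234,450 is below the €245,000 cutoff, so the full €1,750 applies.
Heating Assistance Credit: income exceeds €80,500 by €153,950 → 616 increments × €25 = €15,400 ≥ base, so the credit is €0.
Tuition Credit: €234,450 is at or above €223,000, so the credit is €0.
Total: €1,750 + €0 + €0 = €1,750.

€1,750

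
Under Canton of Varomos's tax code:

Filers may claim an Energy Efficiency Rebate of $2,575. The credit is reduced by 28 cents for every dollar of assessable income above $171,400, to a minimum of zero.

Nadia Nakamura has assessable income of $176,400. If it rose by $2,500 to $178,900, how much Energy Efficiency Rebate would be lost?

$700

At $176,400 — 28% of the $5,000 excess over $171,400 is $1,400; credit = $2,575 − $1,400 = $1,175.
At $178,900 — 28% of the $7,500 excess over $171,400 is $2,100; credit = $2,575 − $2,100 = $475.
Lost: $1,175 − $475 = $700.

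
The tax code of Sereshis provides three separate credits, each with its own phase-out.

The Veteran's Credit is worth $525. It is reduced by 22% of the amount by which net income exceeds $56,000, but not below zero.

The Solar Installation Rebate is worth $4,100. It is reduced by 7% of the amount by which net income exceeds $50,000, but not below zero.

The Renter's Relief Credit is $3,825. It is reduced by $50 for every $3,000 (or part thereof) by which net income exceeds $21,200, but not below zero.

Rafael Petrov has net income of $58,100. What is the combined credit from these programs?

$6,771

Veteran's Credit: 22% of the $2,100 excess over $56,000 is $462; credit = $525 − $462 = $63.
Solar Installation Rebate: 7% of the $8,100 excess over $50,000 is $567; credit = $4,100 − $567 = $3,533.
Renter's Relief Credit: income exceeds $21,200 by $36,900, which is 13 full-or-partial $3,000 increments; reduction = 13 × $50 = $650, leaving $3,175.
Total: $63 + $3,533 + $3,175 = $6,771.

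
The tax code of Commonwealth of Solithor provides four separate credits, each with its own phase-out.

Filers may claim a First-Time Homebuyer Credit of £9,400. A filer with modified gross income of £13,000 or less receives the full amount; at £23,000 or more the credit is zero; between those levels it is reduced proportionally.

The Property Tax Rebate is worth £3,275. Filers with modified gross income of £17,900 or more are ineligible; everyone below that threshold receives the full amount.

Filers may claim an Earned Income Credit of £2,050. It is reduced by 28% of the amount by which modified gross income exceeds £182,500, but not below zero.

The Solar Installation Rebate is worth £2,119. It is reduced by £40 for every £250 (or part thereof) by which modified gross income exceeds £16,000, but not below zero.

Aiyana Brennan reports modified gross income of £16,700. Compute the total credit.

£13,246

First-Time Homebuyer Credit: £16,700 is £3,700 into a £10,000 phase-out range, leaving 6,300/10,000 of the credit: £9,400 × 6,300/10,000 = £5,922.
Property Tax Rebate: £16,700 is below the £17,900 cutoff, so the full £3,275 applies.
Earned Income Credit: £16,700 is at or below the £182,500 threshold, so the full £2,050 applies.
Solar Installation Rebate: income exceeds £16,000 by £700, which is 3 full-or-partial £250 increments; reduction = 3 × £40 = £120, leaving £1,999.
Total: £5,922 + £3,275 + £2,050 + £1,999 = £13,246.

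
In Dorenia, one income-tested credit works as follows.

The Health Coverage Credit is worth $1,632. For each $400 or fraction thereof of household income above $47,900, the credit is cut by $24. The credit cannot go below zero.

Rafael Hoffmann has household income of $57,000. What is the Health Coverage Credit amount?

$1,080

Health Coverage Credit: income exceeds $47,900 by $9,100, which is 23 full-or-partial $400 increments; reduction = 23 × $24 = $552, leaving $1,080.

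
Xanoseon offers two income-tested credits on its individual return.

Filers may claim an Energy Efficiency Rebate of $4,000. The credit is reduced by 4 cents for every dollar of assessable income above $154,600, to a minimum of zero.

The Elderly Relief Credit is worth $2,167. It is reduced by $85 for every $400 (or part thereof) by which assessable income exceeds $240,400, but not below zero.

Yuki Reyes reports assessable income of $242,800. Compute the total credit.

$2,129

Energy Efficiency Rebate: 4% of the $88,200 excess over $154,600 is $3,528; credit = $4,000 − $3,528 = $472.
Elderly Relief Credit: income exceeds $240,400 by $2,400, which is 6 full-or-partial $400 increments; reduction = 6 × $85 = $510, leaving $1,657.
Total: $472 + $1,657 = $2,129.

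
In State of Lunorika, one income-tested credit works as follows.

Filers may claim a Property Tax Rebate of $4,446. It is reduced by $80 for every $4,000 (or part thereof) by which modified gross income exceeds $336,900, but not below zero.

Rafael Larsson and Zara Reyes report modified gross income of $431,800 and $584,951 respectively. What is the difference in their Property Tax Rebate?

$2,526

Rafael ($431,800): Property Tax Rebate: income exceeds $336,900 by $94,900, which is 24 full-or-partial $4,000 increments; reduction = 24 × $80 = $1,920, leaving $2,526.
Zara ($584,951): Property Tax Rebate: income exceeds $336,900 by $248,051 → 63 increments × $80 = $5,040 ≥ base, so the credit is $0.
Difference: |$2,526 − $0| = $2,526.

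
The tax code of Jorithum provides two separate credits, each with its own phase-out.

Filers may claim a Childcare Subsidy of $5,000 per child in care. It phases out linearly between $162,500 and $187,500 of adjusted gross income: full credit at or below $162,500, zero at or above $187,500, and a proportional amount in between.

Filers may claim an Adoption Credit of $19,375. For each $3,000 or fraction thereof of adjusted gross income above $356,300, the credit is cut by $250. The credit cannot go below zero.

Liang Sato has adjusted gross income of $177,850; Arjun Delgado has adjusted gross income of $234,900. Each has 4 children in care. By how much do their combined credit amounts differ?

$7,720

Liang ($177,850): Childcare Subsidy: base = 4 × $5,000 = $20,000. $177,850 is $15,350 into a $25,000 phase-out range, leaving 9,650/25,000 of the credit: $20,000 × 9,650/25,000 = $7,720. Adoption Credit: $177,850 is at or below the $356,300 threshold, so the full $19,375 applies. total $7,720 + $19,375 = $27,095
Arjun ($234,900): Childcare Subsidy: base = 4 × $5,000 = $20,000. $234,900 is at or above $187,500, so the credit is $0. Adoption Credit: $234,900 is at or below the $356,300 threshold, so the full $19,375 applies. total $0 + $19,375 = $19,375
Difference: |$27,095 − $19,375| = $7,720.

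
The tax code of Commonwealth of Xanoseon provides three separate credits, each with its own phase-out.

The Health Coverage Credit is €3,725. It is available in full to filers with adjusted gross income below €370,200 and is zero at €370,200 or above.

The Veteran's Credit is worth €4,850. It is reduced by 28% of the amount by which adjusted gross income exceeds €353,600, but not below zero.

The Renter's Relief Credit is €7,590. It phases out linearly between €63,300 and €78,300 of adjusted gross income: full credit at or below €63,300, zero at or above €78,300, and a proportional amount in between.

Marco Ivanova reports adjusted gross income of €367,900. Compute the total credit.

€4,571

Health Coverage Credit: €367,900 is below the €370,200 cutoff, so the full €3,725 applies.
Veteran's Credit: 28% of the €14,300 excess over €353,600 is €4,004; credit = €4,850 − €4,004 = €846.
Renter's Relief Credit: €367,900 is at or above €78,300, so the credit is €0.
Total: €3,725 + €846 + €0 = €4,571.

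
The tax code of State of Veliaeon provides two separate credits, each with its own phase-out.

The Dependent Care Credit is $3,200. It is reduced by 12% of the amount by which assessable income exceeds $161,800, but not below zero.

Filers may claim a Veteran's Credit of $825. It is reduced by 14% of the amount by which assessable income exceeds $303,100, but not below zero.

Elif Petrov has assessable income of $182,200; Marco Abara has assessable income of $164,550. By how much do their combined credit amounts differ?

Elif ($182,200): Dependent Care Credit: 12% of the $20,400 excess over $161,800 is $2,448; credit = $3,200 − $2,448 = $752. Veteran's Credit: $182,200 is at or below the $303,100 threshold, so the full $825 applies. total $752 + $825 = $1,577
Marco ($164,550): Dependent Care Credit: 12% of the $2,750 excess over $161,800 is $330; credit = $3,200 − $330 = $2,870. Veteran's Credit: $164,550 is at or below the $303,100 threshold, so the full $825 applies. total $2,870 + $825 = $3,695
Difference: |$1,577 − $3,695| = $2,118.

$2,118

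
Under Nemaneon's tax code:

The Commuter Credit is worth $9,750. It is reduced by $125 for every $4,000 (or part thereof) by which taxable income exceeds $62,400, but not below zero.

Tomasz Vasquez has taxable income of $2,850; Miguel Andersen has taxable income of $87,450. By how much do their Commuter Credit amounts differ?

$875

Tomasz ($2,850): Commuter Credit: $2,850 is at or below the $62,400 threshold, so the full $9,750 applies.
Miguel ($87,450): Commuter Credit: income exceeds $62,400 by $25,050, which is 7 full-or-partial $4,000 increments; reduction = 7 × $125 = $875, leaving $8,875.
Difference: |$9,750 − $8,875| = $875.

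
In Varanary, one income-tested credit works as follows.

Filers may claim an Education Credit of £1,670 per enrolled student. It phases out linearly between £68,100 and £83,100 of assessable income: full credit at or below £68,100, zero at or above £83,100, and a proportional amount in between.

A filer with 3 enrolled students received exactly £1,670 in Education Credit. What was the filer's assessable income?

Full credit = 3 × £1,670 = £5,010.
£1,670 is 1,670/5,010 of the full £5,010, so 3,340/5,010 of the £15,000 range has been used: income = £68,100 + £15,000 × 3,340/5,010 = £78,100.

£78,100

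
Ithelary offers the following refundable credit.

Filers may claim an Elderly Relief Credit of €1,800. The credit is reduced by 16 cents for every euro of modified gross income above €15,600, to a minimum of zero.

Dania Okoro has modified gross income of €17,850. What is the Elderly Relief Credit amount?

€1,440

Elderly Relief Credit: 16% of the €2,250 excess over €15,600 is €360; credit = €1,800 − €360 = €1,440.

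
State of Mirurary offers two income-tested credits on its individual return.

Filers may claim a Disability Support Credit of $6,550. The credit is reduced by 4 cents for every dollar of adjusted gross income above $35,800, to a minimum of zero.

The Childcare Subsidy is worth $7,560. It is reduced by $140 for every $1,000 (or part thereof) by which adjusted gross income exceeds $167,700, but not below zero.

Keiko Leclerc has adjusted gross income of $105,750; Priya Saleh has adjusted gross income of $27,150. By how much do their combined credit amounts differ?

$2,798

Keiko ($105,750): Disability Support Credit: 4% of the $69,950 excess over $35,800 is $2,798; credit = $6,550 − $2,798 = $3,752. Childcare Subsidy: $105,750 is at or below the $167,700 threshold, so the full $7,560 applies. total $3,752 + $7,560 = $11,312
Priya ($27,150): Disability Support Credit: $27,150 is at or below the $35,800 threshold, so the full $6,550 applies. Childcare Subsidy: $27,150 is at or below the $167,700 threshold, so the full $7,560 applies. total $6,550 + $7,560 = $14,110
Difference: |$11,312 − $14,110| = $2,798.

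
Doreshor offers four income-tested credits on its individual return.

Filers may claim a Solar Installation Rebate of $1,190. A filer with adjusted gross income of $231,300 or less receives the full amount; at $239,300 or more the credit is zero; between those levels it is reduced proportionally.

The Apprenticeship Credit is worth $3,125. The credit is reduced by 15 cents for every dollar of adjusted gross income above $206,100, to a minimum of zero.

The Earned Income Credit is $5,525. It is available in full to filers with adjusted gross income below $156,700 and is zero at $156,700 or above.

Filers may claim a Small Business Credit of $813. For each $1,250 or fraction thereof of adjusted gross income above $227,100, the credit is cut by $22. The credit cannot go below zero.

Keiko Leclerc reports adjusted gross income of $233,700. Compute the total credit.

Solar Installation Rebate: $233,700 is $2,400 into a $8,000 phase-out range, leaving 5,600/8,000 of the credit: $1,190 × 5,600/8,000 = $833.
Apprenticeship Credit: 15% of the $27,600 excess over $206,100 is $4,140 ≥ base, so the credit is $0.
Earned Income Credit: $233,700 meets or exceeds the $156,700 cutoff, so the credit is $0.
Small Business Credit: income exceeds $227,100 by $6,600, which is 6 full-or-partial $1,250 increments; reduction = 6 × $22 = $132, leaving $681.
Total: $833 + $0 + $0 + $681 = $1,514.

$1,514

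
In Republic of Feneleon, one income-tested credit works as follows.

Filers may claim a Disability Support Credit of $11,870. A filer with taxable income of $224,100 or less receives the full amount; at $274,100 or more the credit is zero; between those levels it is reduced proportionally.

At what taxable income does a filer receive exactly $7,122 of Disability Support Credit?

$244,100

$7,122 is 7,122/11,870 of the full $11,870, so 4,748/11,870 of the $50,000 range has been used: income = $224,100 + $50,000 × 4,748/11,870 = $244,100.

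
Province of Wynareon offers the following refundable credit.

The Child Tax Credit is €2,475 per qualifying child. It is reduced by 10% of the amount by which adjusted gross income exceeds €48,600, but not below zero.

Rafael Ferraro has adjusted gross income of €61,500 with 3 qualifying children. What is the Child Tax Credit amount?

Child Tax Credit: base = 3 × €2,475 = €7,425. 10% of the €12,900 excess over €48,600 is €1,290; credit = €7,425 − €1,290 = €6,135.

€6,135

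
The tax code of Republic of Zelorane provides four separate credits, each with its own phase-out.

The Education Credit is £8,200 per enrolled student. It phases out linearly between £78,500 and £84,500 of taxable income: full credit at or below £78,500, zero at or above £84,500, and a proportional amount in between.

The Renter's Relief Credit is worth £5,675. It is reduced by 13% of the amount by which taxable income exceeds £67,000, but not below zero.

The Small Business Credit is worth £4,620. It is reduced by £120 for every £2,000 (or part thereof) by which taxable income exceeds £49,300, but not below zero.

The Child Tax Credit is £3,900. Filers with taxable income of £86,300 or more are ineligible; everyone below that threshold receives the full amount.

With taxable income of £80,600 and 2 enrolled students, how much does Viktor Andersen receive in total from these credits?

£21,167

Education Credit: base = 2 × £8,200 = £16,400. £80,600 is £2,100 into a £6,000 phase-out range, leaving 3,900/6,000 of the credit: £16,400 × 3,900/6,000 = £10,660.
Renter's Relief Credit: 13% of the £13,600 excess over £67,000 is £1,768; credit = £5,675 − £1,768 = £3,907.
Small Business Credit: income exceeds £49,300 by £31,300, which is 16 full-or-partial £2,000 increments; reduction = 16 × £120 = £1,920, leaving £2,700.
Child Tax Credit: £80,600 is below the £86,300 cutoff, so the full £3,900 applies.
Total: £10,660 + £3,907 + £2,700 + £3,900 = £21,167.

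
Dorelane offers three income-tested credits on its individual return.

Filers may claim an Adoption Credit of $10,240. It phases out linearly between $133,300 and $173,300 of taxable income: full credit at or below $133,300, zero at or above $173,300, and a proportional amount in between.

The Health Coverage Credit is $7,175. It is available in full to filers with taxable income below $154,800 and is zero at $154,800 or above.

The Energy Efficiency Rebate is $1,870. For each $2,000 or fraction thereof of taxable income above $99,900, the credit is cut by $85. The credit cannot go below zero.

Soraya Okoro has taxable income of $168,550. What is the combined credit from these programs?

$1,216

Adoption Credit: $168,550 is $35,250 into a $40,000 phase-out range, leaving 4,750/40,000 of the credit: $10,240 × 4,750/40,000 = $1,216.
Health Coverage Credit: $168,550 meets or exceeds the $154,800 cutoff, so the credit is $0.
Energy Efficiency Rebate: income exceeds $99,900 by $68,650 → 35 increments × $85 = $2,975 ≥ base, so the credit is $0.
Total: $1,216 + $0 + $0 = $1,216.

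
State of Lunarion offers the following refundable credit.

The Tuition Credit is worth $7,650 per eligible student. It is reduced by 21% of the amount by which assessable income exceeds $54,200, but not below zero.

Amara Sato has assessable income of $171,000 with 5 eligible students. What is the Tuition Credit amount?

$13,722

Tuition Credit: base = 5 × $7,650 = $38,250. 21% of the $116,800 excess over $54,200 is $24,528; credit = $38,250 − $24,528 = $13,722.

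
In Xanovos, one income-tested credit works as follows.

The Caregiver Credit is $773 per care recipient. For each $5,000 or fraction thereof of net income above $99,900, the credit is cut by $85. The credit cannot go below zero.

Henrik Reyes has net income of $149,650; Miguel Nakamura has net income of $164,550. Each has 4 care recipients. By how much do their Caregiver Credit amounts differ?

Henrik ($149,650): Caregiver Credit: base = 4 × $773 = $3,092. income exceeds $99,900 by $49,750, which is 10 full-or-partial $5,000 increments; reduction = 10 × $85 = $850, leaving $2,242.
Miguel ($164,550): Caregiver Credit: base = 4 × $773 = $3,092. income exceeds $99,900 by $64,650, which is 13 full-or-partial $5,000 increments; reduction = 13 × $85 = $1,105, leaving $1,987.
Difference: |$2,242 − $1,987| = $255.

$255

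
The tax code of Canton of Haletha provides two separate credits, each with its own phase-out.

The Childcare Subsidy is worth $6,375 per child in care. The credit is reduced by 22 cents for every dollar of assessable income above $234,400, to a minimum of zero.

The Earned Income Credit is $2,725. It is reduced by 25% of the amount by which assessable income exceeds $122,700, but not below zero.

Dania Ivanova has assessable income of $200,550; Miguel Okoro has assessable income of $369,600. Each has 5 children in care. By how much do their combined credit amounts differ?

$29,744

Dania ($200,550): Childcare Subsidy: base = 5 × $6,375 = $31,875. $200,550 is at or below the $234,400 threshold, so the full $31,875 applies. Earned Income Credit: 25% of the $77,850 excess over $122,700 is $19,462.50 ≥ base, so the credit is $0. total $31,875 + $0 = $31,875
Miguel ($369,600): Childcare Subsidy: base = 5 × $6,375 = $31,875. 22% of the $135,200 excess over $234,400 is $29,744; credit = $31,875 − $29,744 = $2,131. Earned Income Credit: 25% of the $246,900 excess over $122,700 is $61,725 ≥ base, so the credit is $0. total $2,131 + $0 = $2,131
Difference: |$31,875 − $2,131| = $29,744.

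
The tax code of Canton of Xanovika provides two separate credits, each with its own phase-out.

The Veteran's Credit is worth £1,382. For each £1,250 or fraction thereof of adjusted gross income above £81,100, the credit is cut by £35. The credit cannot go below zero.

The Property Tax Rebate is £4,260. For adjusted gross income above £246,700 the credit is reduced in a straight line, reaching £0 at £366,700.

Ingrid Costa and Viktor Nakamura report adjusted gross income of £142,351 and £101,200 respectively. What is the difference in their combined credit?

£787

Ingrid (£142,351): Veteran's Credit: income exceeds £81,100 by £61,251 → 50 increments × £35 = £1,750 ≥ base, so the credit is £0. Property Tax Rebate: £142,351 is at or below the £246,700 threshold, so the full £4,260 applies. total £0 + £4,260 = £4,260
Viktor (£101,200): Veteran's Credit: income exceeds £81,100 by £20,100, which is 17 full-or-partial £1,250 increments; reduction = 17 × £35 = £595, leaving £787. Property Tax Rebate: £101,200 is at or below the £246,700 threshold, so the full £4,260 applies. total £787 + £4,260 = £5,047
Difference: |£4,260 − £5,047| = £787.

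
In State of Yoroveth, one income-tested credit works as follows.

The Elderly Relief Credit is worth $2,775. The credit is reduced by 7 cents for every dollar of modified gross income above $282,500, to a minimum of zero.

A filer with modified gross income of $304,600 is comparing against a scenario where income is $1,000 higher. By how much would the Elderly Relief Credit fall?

At $304,600 — 7% of the $22,100 excess over $282,500 is $1,547; credit = $2,775 − $1,547 = $1,228.
At $305,600 — 7% of the $23,100 excess over $282,500 is $1,617; credit = $2,775 − $1,617 = $1,158.
Lost: $1,228 − $1,158 = $70.

$70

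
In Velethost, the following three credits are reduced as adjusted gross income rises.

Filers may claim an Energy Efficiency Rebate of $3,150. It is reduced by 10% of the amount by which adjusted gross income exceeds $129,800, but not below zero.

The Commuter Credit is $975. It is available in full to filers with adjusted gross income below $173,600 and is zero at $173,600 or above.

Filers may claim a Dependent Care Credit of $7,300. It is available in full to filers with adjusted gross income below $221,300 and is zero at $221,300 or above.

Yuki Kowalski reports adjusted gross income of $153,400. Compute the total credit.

Energy Efficiency Rebate: 10% of the $23,600 excess over $129,800 is $2,360; credit = $3,150 − $2,360 = $790.
Commuter Credit: $153,400 is below the $173,600 cutoff, so the full $975 applies.
Dependent Care Credit: $153,400 is below the $221,300 cutoff, so the full $7,300 applies.
Total: $790 + $975 + $7,300 = $9,065.

$9,065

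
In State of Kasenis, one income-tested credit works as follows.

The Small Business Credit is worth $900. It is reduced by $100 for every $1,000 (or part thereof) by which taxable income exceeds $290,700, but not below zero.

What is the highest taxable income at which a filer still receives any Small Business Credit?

$298,700

After 8 increments the reduction is 8 × $100 = $800, leaving $100; one more increment wipes it out. Increment 8 ends at excess 8 × $1,000 = $8,000, so the highest qualifying income is $290,700 + $8,000 = $298,700.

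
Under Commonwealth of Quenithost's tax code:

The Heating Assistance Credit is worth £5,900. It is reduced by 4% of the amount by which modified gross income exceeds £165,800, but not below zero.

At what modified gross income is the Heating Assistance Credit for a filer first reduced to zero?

£313,300

The credit falls by 4% of each pound above £165,800, so it reaches zero when the excess is £5,900 / 4% = £147,500: income = £165,800 + £147,500 = £313,300.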